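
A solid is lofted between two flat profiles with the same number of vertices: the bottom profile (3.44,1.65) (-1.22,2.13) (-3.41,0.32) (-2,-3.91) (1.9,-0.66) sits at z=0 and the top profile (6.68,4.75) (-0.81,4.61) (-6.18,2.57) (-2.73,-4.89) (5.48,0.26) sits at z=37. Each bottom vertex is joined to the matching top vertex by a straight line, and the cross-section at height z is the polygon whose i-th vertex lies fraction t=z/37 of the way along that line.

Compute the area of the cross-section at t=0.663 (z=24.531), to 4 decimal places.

Cross-section at t=0.663: each vertex is (1-t)·p0[i] + t·p1[i].
  v1: (1-0.663)·(3.44,1.65) + 0.663·(6.68,4.75) = (5.5881,3.7053)
  v2: (1-0.663)·(-1.22,2.13) + 0.663·(-0.81,4.61) = (-0.9482,3.7742)
  v3: (1-0.663)·(-3.41,0.32) + 0.663·(-6.18,2.57) = (-5.2465,1.8117)
  v4: (1-0.663)·(-2,-3.91) + 0.663·(-2.73,-4.89) = (-2.4840,-4.5597)
  v5: (1-0.663)·(1.9,-0.66) + 0.663·(5.48,0.26) = (4.2735,-0.0500)
Shoelace sum Σ(x_i·y_{i+1} − x_{i+1}·y_i):
  i=1: 5.5881·3.7742 − -0.9482·3.7053 = +24.6042 (running +24.6042)
  i=2: -0.9482·1.8117 − -5.2465·3.7742 = +18.0837 (running +42.6879)
  i=3: -5.2465·-4.5597 − -2.4840·1.8117 = +28.4231 (running +71.1110)
  i=4: -2.4840·-0.0500 − 4.2735·-4.5597 = +19.6105 (running +90.7215)
  i=5: 4.2735·3.7053 − 5.5881·-0.0500 = +16.1144 (running +106.8359)
Area = |Σ|/2 = |106.8359|/2 = 53.4179

Area at t=0.663: 53.4179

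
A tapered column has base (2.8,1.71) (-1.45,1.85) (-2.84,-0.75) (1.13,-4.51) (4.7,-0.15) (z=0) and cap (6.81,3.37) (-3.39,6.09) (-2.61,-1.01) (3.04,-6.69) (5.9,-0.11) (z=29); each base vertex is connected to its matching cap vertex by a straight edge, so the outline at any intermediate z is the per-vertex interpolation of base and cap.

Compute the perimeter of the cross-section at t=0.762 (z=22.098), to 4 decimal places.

Cross-section at t=0.762: each vertex is (1-t)·p0[i] + t·p1[i].
  v1: (1-0.762)·(2.8,1.71) + 0.762·(6.81,3.37) = (5.8556,2.9749)
  v2: (1-0.762)·(-1.45,1.85) + 0.762·(-3.39,6.09) = (-2.9283,5.0809)
  v3: (1-0.762)·(-2.84,-0.75) + 0.762·(-2.61,-1.01) = (-2.6647,-0.9481)
  v4: (1-0.762)·(1.13,-4.51) + 0.762·(3.04,-6.69) = (2.5854,-6.1712)
  v5: (1-0.762)·(4.7,-0.15) + 0.762·(5.9,-0.11) = (5.6144,-0.1195)
Perimeter = Σ |v_{i+1} − v_i|:
  edge 1→2: √(-8.7839² + 2.1060²) = 9.0328 (running 9.0328)
  edge 2→3: √(0.2635² + -6.0290²) = 6.0348 (running 15.0676)
  edge 3→4: √(5.2502² + -5.2230²) = 7.4057 (running 22.4733)
  edge 4→5: √(3.0290² + 6.0516²) = 6.7674 (running 29.2406)
  edge 5→1: √(0.2412² + 3.0944²) = 3.1038 (running 32.3445)
Perimeter = 32.3445

Perimeter at t=0.762: 32.3445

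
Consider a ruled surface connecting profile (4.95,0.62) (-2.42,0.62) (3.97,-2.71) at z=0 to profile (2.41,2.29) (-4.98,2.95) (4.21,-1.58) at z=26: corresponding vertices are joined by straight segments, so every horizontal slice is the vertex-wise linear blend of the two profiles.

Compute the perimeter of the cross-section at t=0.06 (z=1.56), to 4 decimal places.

Perimeter at t=0.06: 18.2185

Cross-section at t=0.06: each vertex is (1-t)·p0[i] + t·p1[i].
  v1: (1-0.06)·(4.95,0.62) + 0.06·(2.41,2.29) = (4.7976,0.7202)
  v2: (1-0.06)·(-2.42,0.62) + 0.06·(-4.98,2.95) = (-2.5736,0.7598)
  v3: (1-0.06)·(3.97,-2.71) + 0.06·(4.21,-1.58) = (3.9844,-2.6422)
Perimeter = Σ |v_{i+1} − v_i|:
  edge 1→2: √(-7.3712² + 0.0396²) = 7.3713 (running 7.3713)
  edge 2→3: √(6.5580² + -3.4020²) = 7.3879 (running 14.7592)
  edge 3→1: √(0.8132² + 3.3624²) = 3.4593 (running 18.2185)
Perimeter = 18.2185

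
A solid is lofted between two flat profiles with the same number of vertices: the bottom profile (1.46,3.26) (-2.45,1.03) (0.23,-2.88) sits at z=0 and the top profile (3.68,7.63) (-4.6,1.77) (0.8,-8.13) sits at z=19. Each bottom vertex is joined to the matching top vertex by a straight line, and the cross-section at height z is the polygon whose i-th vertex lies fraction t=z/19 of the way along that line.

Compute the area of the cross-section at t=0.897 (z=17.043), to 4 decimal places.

Cross-section at t=0.897: each vertex is (1-t)·p0[i] + t·p1[i].
  v1: (1-0.897)·(1.46,3.26) + 0.897·(3.68,7.63) = (3.4513,7.1799)
  v2: (1-0.897)·(-2.45,1.03) + 0.897·(-4.6,1.77) = (-4.3785,1.6938)
  v3: (1-0.897)·(0.23,-2.88) + 0.897·(0.8,-8.13) = (0.7413,-7.5893)
Shoelace sum Σ(x_i·y_{i+1} − x_{i+1}·y_i):
  i=1: 3.4513·1.6938 − -4.3785·7.1799 = +37.2833 (running +37.2833)
  i=2: -4.3785·-7.5893 − 0.7413·1.6938 = +31.9743 (running +69.2576)
  i=3: 0.7413·7.1799 − 3.4513·-7.5893 = +31.5155 (running +100.7731)
Area = |Σ|/2 = |100.7731|/2 = 50.3866

Area at t=0.897: 50.3866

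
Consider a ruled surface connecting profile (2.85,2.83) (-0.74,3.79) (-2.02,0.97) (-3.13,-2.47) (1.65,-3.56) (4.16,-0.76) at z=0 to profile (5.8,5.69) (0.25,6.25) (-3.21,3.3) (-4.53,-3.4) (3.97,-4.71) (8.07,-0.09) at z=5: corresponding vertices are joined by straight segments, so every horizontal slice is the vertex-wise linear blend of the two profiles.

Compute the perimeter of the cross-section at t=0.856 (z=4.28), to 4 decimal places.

Perimeter at t=0.856: 35.7274

Cross-section at t=0.856: each vertex is (1-t)·p0[i] + t·p1[i].
  v1: (1-0.856)·(2.85,2.83) + 0.856·(5.8,5.69) = (5.3752,5.2782)
  v2: (1-0.856)·(-0.74,3.79) + 0.856·(0.25,6.25) = (0.1074,5.8958)
  v3: (1-0.856)·(-2.02,0.97) + 0.856·(-3.21,3.3) = (-3.0386,2.9645)
  v4: (1-0.856)·(-3.13,-2.47) + 0.856·(-4.53,-3.4) = (-4.3284,-3.2661)
  v5: (1-0.856)·(1.65,-3.56) + 0.856·(3.97,-4.71) = (3.6359,-4.5444)
  v6: (1-0.856)·(4.16,-0.76) + 0.856·(8.07,-0.09) = (7.5070,-0.1865)
Perimeter = Σ |v_{i+1} − v_i|:
  edge 1→2: √(-5.2678² + 0.6176²) = 5.3038 (running 5.3038)
  edge 2→3: √(-3.1461² + -2.9313²) = 4.3000 (running 9.6039)
  edge 3→4: √(-1.2898² + -6.2306²) = 6.3627 (running 15.9665)
  edge 4→5: √(7.9643² + -1.2783²) = 8.0663 (running 24.0328)
  edge 5→6: √(3.8710² + 4.3579²) = 5.8289 (running 29.8617)
  edge 6→1: √(-2.1318² + 5.4646²) = 5.8657 (running 35.7274)
Perimeter = 35.7274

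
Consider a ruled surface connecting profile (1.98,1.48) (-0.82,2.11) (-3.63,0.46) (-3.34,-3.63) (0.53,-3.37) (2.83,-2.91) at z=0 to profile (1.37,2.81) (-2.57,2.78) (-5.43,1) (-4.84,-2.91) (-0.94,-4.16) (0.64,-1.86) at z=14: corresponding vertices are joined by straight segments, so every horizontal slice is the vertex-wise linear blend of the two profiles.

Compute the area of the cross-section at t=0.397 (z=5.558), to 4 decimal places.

Area at t=0.397: 31.7989

Cross-section at t=0.397: each vertex is (1-t)·p0[i] + t·p1[i].
  v1: (1-0.397)·(1.98,1.48) + 0.397·(1.37,2.81) = (1.7378,2.0080)
  v2: (1-0.397)·(-0.82,2.11) + 0.397·(-2.57,2.78) = (-1.5147,2.3760)
  v3: (1-0.397)·(-3.63,0.46) + 0.397·(-5.43,1) = (-4.3446,0.6744)
  v4: (1-0.397)·(-3.34,-3.63) + 0.397·(-4.84,-2.91) = (-3.9355,-3.3442)
  v5: (1-0.397)·(0.53,-3.37) + 0.397·(-0.94,-4.16) = (-0.0536,-3.6836)
  v6: (1-0.397)·(2.83,-2.91) + 0.397·(0.64,-1.86) = (1.9606,-2.4931)
Shoelace sum Σ(x_i·y_{i+1} − x_{i+1}·y_i):
  i=1: 1.7378·2.3760 − -1.5147·2.0080 = +7.1707 (running +7.1707)
  i=2: -1.5147·0.6744 − -4.3446·2.3760 = +9.3012 (running +16.4719)
  i=3: -4.3446·-3.3442 − -3.9355·0.6744 = +17.1831 (running +33.6550)
  i=4: -3.9355·-3.6836 − -0.0536·-3.3442 = +14.3177 (running +47.9727)
  i=5: -0.0536·-2.4931 − 1.9606·-3.6836 = +7.3556 (running +55.3283)
  i=6: 1.9606·2.0080 − 1.7378·-2.4931 = +8.2695 (running +63.5978)
Area = |Σ|/2 = |63.5978|/2 = 31.7989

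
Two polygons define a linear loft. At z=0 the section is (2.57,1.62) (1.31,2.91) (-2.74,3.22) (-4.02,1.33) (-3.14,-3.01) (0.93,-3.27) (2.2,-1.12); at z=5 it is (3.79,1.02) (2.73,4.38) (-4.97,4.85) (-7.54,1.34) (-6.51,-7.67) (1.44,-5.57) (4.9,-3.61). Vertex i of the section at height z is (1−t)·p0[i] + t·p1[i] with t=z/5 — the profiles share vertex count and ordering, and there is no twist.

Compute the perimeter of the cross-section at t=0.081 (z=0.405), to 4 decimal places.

Cross-section at t=0.081: each vertex is (1-t)·p0[i] + t·p1[i].
  v1: (1-0.081)·(2.57,1.62) + 0.081·(3.79,1.02) = (2.6688,1.5714)
  v2: (1-0.081)·(1.31,2.91) + 0.081·(2.73,4.38) = (1.4250,3.0291)
  v3: (1-0.081)·(-2.74,3.22) + 0.081·(-4.97,4.85) = (-2.9206,3.3520)
  v4: (1-0.081)·(-4.02,1.33) + 0.081·(-7.54,1.34) = (-4.3051,1.3308)
  v5: (1-0.081)·(-3.14,-3.01) + 0.081·(-6.51,-7.67) = (-3.4130,-3.3875)
  v6: (1-0.081)·(0.93,-3.27) + 0.081·(1.44,-5.57) = (0.9713,-3.4563)
  v7: (1-0.081)·(2.2,-1.12) + 0.081·(4.9,-3.61) = (2.4187,-1.3217)
Perimeter = Σ |v_{i+1} − v_i|:
  edge 1→2: √(-1.2438² + 1.4577²) = 1.9162 (running 1.9162)
  edge 2→3: √(-4.3457² + 0.3230²) = 4.3576 (running 6.2738)
  edge 3→4: √(-1.3845² + -2.0212²) = 2.4499 (running 8.7238)
  edge 4→5: √(0.8921² + -4.7183²) = 4.8019 (running 13.5256)
  edge 5→6: √(4.3843² + -0.0688²) = 4.3848 (running 17.9105)
  edge 6→7: √(1.4474² + 2.1346²) = 2.5790 (running 20.4895)
  edge 7→1: √(0.2501² + 2.8931²) = 2.9039 (running 23.3934)
Perimeter = 23.3934

Perimeter at t=0.081: 23.3934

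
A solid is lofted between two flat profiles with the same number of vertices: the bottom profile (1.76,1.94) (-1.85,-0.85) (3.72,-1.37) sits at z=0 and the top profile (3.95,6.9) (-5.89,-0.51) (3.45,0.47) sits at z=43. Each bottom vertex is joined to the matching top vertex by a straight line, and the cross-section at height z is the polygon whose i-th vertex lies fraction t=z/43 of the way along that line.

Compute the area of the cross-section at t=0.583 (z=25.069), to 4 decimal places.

Cross-section at t=0.583: each vertex is (1-t)·p0[i] + t·p1[i].
  v1: (1-0.583)·(1.76,1.94) + 0.583·(3.95,6.9) = (3.0368,4.8317)
  v2: (1-0.583)·(-1.85,-0.85) + 0.583·(-5.89,-0.51) = (-4.2053,-0.6518)
  v3: (1-0.583)·(3.72,-1.37) + 0.583·(3.45,0.47) = (3.5626,-0.2973)
Shoelace sum Σ(x_i·y_{i+1} − x_{i+1}·y_i):
  i=1: 3.0368·-0.6518 − -4.2053·4.8317 = +18.3395 (running +18.3395)
  i=2: -4.2053·-0.2973 − 3.5626·-0.6518 = +3.5722 (running +21.9116)
  i=3: 3.5626·4.8317 − 3.0368·-0.2973 = +18.1161 (running +40.0277)
Area = |Σ|/2 = |40.0277|/2 = 20.0139

Area at t=0.583: 20.0139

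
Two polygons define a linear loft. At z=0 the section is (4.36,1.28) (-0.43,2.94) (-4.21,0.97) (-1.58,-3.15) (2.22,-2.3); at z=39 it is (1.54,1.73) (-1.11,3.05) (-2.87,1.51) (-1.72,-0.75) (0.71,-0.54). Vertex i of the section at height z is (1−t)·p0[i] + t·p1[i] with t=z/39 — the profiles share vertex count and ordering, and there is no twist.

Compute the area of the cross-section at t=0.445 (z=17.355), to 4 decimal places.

Cross-section at t=0.445: each vertex is (1-t)·p0[i] + t·p1[i].
  v1: (1-0.445)·(4.36,1.28) + 0.445·(1.54,1.73) = (3.1051,1.4802)
  v2: (1-0.445)·(-0.43,2.94) + 0.445·(-1.11,3.05) = (-0.7326,2.9889)
  v3: (1-0.445)·(-4.21,0.97) + 0.445·(-2.87,1.51) = (-3.6137,1.2103)
  v4: (1-0.445)·(-1.58,-3.15) + 0.445·(-1.72,-0.75) = (-1.6423,-2.0820)
  v5: (1-0.445)·(2.22,-2.3) + 0.445·(0.71,-0.54) = (1.5480,-1.5168)
Shoelace sum Σ(x_i·y_{i+1} − x_{i+1}·y_i):
  i=1: 3.1051·2.9889 − -0.7326·1.4802 = +10.3654 (running +10.3654)
  i=2: -0.7326·1.2103 − -3.6137·2.9889 = +9.9145 (running +20.2799)
  i=3: -3.6137·-2.0820 − -1.6423·1.2103 = +9.5114 (running +29.7913)
  i=4: -1.6423·-1.5168 − 1.5480·-2.0820 = +5.7141 (running +35.5054)
  i=5: 1.5480·1.4802 − 3.1051·-1.5168 = +7.0013 (running +42.5067)
Area = |Σ|/2 = |42.5067|/2 = 21.2534

Area at t=0.445: 21.2534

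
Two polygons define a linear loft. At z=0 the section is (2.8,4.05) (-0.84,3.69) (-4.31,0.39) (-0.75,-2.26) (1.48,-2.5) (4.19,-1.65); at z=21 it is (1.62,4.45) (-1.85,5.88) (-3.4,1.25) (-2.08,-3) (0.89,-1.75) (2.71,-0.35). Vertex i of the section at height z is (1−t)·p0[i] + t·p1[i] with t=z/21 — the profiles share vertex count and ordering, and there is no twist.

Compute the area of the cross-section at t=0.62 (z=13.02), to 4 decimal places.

Cross-section at t=0.62: each vertex is (1-t)·p0[i] + t·p1[i].
  v1: (1-0.62)·(2.8,4.05) + 0.62·(1.62,4.45) = (2.0684,4.2980)
  v2: (1-0.62)·(-0.84,3.69) + 0.62·(-1.85,5.88) = (-1.4662,5.0478)
  v3: (1-0.62)·(-4.31,0.39) + 0.62·(-3.4,1.25) = (-3.7458,0.9232)
  v4: (1-0.62)·(-0.75,-2.26) + 0.62·(-2.08,-3) = (-1.5746,-2.7188)
  v5: (1-0.62)·(1.48,-2.5) + 0.62·(0.89,-1.75) = (1.1142,-2.0350)
  v6: (1-0.62)·(4.19,-1.65) + 0.62·(2.71,-0.35) = (3.2724,-0.8440)
Shoelace sum Σ(x_i·y_{i+1} − x_{i+1}·y_i):
  i=1: 2.0684·5.0478 − -1.4662·4.2980 = +16.7426 (running +16.7426)
  i=2: -1.4662·0.9232 − -3.7458·5.0478 = +17.5545 (running +34.2971)
  i=3: -3.7458·-2.7188 − -1.5746·0.9232 = +11.6378 (running +45.9348)
  i=4: -1.5746·-2.0350 − 1.1142·-2.7188 = +6.2336 (running +52.1684)
  i=5: 1.1142·-0.8440 − 3.2724·-2.0350 = +5.7189 (running +57.8873)
  i=6: 3.2724·4.2980 − 2.0684·-0.8440 = +15.8105 (running +73.6979)
Area = |Σ|/2 = |73.6979|/2 = 36.8489

Area at t=0.62: 36.8489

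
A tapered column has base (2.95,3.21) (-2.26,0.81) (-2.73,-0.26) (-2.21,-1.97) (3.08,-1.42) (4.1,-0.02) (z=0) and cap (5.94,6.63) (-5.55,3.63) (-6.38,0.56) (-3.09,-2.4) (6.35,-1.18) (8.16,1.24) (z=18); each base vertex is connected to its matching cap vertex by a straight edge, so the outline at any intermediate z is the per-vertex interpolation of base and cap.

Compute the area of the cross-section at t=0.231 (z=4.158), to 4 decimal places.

Area at t=0.231: 34.1839

Cross-section at t=0.231: each vertex is (1-t)·p0[i] + t·p1[i].
  v1: (1-0.231)·(2.95,3.21) + 0.231·(5.94,6.63) = (3.6407,4.0000)
  v2: (1-0.231)·(-2.26,0.81) + 0.231·(-5.55,3.63) = (-3.0200,1.4614)
  v3: (1-0.231)·(-2.73,-0.26) + 0.231·(-6.38,0.56) = (-3.5732,-0.0706)
  v4: (1-0.231)·(-2.21,-1.97) + 0.231·(-3.09,-2.4) = (-2.4133,-2.0693)
  v5: (1-0.231)·(3.08,-1.42) + 0.231·(6.35,-1.18) = (3.8354,-1.3646)
  v6: (1-0.231)·(4.1,-0.02) + 0.231·(8.16,1.24) = (5.0379,0.2711)
Shoelace sum Σ(x_i·y_{i+1} − x_{i+1}·y_i):
  i=1: 3.6407·1.4614 − -3.0200·4.0000 = +17.4006 (running +17.4006)
  i=2: -3.0200·-0.0706 − -3.5732·1.4614 = +5.4350 (running +22.8356)
  i=3: -3.5732·-2.0693 − -2.4133·-0.0706 = +7.2237 (running +30.0593)
  i=4: -2.4133·-1.3646 − 3.8354·-2.0693 = +11.2297 (running +41.2890)
  i=5: 3.8354·0.2711 − 5.0379·-1.3646 = +7.9141 (running +49.2031)
  i=6: 5.0379·4.0000 − 3.6407·0.2711 = +19.1647 (running +68.3678)
Area = |Σ|/2 = |68.3678|/2 = 34.1839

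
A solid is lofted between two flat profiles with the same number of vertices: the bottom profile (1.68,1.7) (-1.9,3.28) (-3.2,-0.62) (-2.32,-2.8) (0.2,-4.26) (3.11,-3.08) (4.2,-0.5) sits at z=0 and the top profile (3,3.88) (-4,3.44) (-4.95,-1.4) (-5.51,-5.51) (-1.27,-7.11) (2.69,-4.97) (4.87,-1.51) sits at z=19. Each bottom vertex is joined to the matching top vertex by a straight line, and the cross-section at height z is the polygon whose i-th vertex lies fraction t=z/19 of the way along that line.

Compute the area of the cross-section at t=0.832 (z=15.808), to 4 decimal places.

Area at t=0.832: 74.8964

Cross-section at t=0.832: each vertex is (1-t)·p0[i] + t·p1[i].
  v1: (1-0.832)·(1.68,1.7) + 0.832·(3,3.88) = (2.7782,3.5138)
  v2: (1-0.832)·(-1.9,3.28) + 0.832·(-4,3.44) = (-3.6472,3.4131)
  v3: (1-0.832)·(-3.2,-0.62) + 0.832·(-4.95,-1.4) = (-4.6560,-1.2690)
  v4: (1-0.832)·(-2.32,-2.8) + 0.832·(-5.51,-5.51) = (-4.9741,-5.0547)
  v5: (1-0.832)·(0.2,-4.26) + 0.832·(-1.27,-7.11) = (-1.0230,-6.6312)
  v6: (1-0.832)·(3.11,-3.08) + 0.832·(2.69,-4.97) = (2.7606,-4.6525)
  v7: (1-0.832)·(4.2,-0.5) + 0.832·(4.87,-1.51) = (4.7574,-1.3403)
Shoelace sum Σ(x_i·y_{i+1} − x_{i+1}·y_i):
  i=1: 2.7782·3.4131 − -3.6472·3.5138 = +22.2979 (running +22.2979)
  i=2: -3.6472·-1.2690 − -4.6560·3.4131 = +20.5196 (running +42.8175)
  i=3: -4.6560·-5.0547 − -4.9741·-1.2690 = +17.2229 (running +60.0404)
  i=4: -4.9741·-6.6312 − -1.0230·-5.0547 = +27.8129 (running +87.8533)
  i=5: -1.0230·-4.6525 − 2.7606·-6.6312 = +23.0655 (running +110.9188)
  i=6: 2.7606·-1.3403 − 4.7574·-4.6525 = +18.4339 (running +129.3527)
  i=7: 4.7574·3.5138 − 2.7782·-1.3403 = +20.4402 (running +149.7929)
Area = |Σ|/2 = |149.7929|/2 = 74.8964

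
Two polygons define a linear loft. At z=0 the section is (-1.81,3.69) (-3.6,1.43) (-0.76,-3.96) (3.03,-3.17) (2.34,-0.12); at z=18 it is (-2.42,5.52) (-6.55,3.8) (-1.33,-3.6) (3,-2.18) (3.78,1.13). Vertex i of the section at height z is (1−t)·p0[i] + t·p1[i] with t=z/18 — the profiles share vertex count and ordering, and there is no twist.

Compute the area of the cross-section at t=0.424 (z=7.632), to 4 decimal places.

Area at t=0.424: 37.5769

Cross-section at t=0.424: each vertex is (1-t)·p0[i] + t·p1[i].
  v1: (1-0.424)·(-1.81,3.69) + 0.424·(-2.42,5.52) = (-2.0686,4.4659)
  v2: (1-0.424)·(-3.6,1.43) + 0.424·(-6.55,3.8) = (-4.8508,2.4349)
  v3: (1-0.424)·(-0.76,-3.96) + 0.424·(-1.33,-3.6) = (-1.0017,-3.8074)
  v4: (1-0.424)·(3.03,-3.17) + 0.424·(3,-2.18) = (3.0173,-2.7502)
  v5: (1-0.424)·(2.34,-0.12) + 0.424·(3.78,1.13) = (2.9506,0.4100)
Shoelace sum Σ(x_i·y_{i+1} − x_{i+1}·y_i):
  i=1: -2.0686·2.4349 − -4.8508·4.4659 = +16.6264 (running +16.6264)
  i=2: -4.8508·-3.8074 − -1.0017·2.4349 = +20.9077 (running +37.5341)
  i=3: -1.0017·-2.7502 − 3.0173·-3.8074 = +14.2427 (running +51.7768)
  i=4: 3.0173·0.4100 − 2.9506·-2.7502 = +9.3518 (running +61.1287)
  i=5: 2.9506·4.4659 − -2.0686·0.4100 = +14.0251 (running +75.1538)
Area = |Σ|/2 = |75.1538|/2 = 37.5769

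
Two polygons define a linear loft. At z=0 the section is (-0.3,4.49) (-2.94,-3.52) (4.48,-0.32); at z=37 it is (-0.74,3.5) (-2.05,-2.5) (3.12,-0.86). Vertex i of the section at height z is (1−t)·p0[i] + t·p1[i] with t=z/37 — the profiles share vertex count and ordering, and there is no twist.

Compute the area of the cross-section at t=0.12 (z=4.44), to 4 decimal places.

Area at t=0.12: 24.0370

Cross-section at t=0.12: each vertex is (1-t)·p0[i] + t·p1[i].
  v1: (1-0.12)·(-0.3,4.49) + 0.12·(-0.74,3.5) = (-0.3528,4.3712)
  v2: (1-0.12)·(-2.94,-3.52) + 0.12·(-2.05,-2.5) = (-2.8332,-3.3976)
  v3: (1-0.12)·(4.48,-0.32) + 0.12·(3.12,-0.86) = (4.3168,-0.3848)
Shoelace sum Σ(x_i·y_{i+1} − x_{i+1}·y_i):
  i=1: -0.3528·-3.3976 − -2.8332·4.3712 = +13.5832 (running +13.5832)
  i=2: -2.8332·-0.3848 − 4.3168·-3.3976 = +15.7570 (running +29.3401)
  i=3: 4.3168·4.3712 − -0.3528·-0.3848 = +18.7338 (running +48.0740)
Area = |Σ|/2 = |48.0740|/2 = 24.0370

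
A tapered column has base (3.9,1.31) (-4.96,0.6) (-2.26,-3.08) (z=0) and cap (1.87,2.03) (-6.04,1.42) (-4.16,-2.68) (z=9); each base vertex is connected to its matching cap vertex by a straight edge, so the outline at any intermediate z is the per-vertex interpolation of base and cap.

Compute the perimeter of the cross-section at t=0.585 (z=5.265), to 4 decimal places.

Perimeter at t=0.585: 20.4533

Cross-section at t=0.585: each vertex is (1-t)·p0[i] + t·p1[i].
  v1: (1-0.585)·(3.9,1.31) + 0.585·(1.87,2.03) = (2.7125,1.7312)
  v2: (1-0.585)·(-4.96,0.6) + 0.585·(-6.04,1.42) = (-5.5918,1.0797)
  v3: (1-0.585)·(-2.26,-3.08) + 0.585·(-4.16,-2.68) = (-3.3715,-2.8460)
Perimeter = Σ |v_{i+1} − v_i|:
  edge 1→2: √(-8.3042² + -0.6515²) = 8.3298 (running 8.3298)
  edge 2→3: √(2.2203² + -3.9257²) = 4.5101 (running 12.8399)
  edge 3→1: √(6.0839² + 4.5772²) = 7.6135 (running 20.4533)
Perimeter = 20.4533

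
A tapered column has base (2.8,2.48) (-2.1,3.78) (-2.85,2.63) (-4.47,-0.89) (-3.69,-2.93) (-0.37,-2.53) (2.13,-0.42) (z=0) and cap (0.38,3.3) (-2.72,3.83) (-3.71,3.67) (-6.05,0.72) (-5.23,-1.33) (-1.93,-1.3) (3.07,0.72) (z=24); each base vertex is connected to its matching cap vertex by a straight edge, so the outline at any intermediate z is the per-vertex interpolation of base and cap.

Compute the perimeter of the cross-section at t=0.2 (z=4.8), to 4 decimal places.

Perimeter at t=0.2: 21.7745

Cross-section at t=0.2: each vertex is (1-t)·p0[i] + t·p1[i].
  v1: (1-0.2)·(2.8,2.48) + 0.2·(0.38,3.3) = (2.3160,2.6440)
  v2: (1-0.2)·(-2.1,3.78) + 0.2·(-2.72,3.83) = (-2.2240,3.7900)
  v3: (1-0.2)·(-2.85,2.63) + 0.2·(-3.71,3.67) = (-3.0220,2.8380)
  v4: (1-0.2)·(-4.47,-0.89) + 0.2·(-6.05,0.72) = (-4.7860,-0.5680)
  v5: (1-0.2)·(-3.69,-2.93) + 0.2·(-5.23,-1.33) = (-3.9980,-2.6100)
  v6: (1-0.2)·(-0.37,-2.53) + 0.2·(-1.93,-1.3) = (-0.6820,-2.2840)
  v7: (1-0.2)·(2.13,-0.42) + 0.2·(3.07,0.72) = (2.3180,-0.1920)
Perimeter = Σ |v_{i+1} − v_i|:
  edge 1→2: √(-4.5400² + 1.1460²) = 4.6824 (running 4.6824)
  edge 2→3: √(-0.7980² + -0.9520²) = 1.2422 (running 5.9246)
  edge 3→4: √(-1.7640² + -3.4060²) = 3.8357 (running 9.7603)
  edge 4→5: √(0.7880² + -2.0420²) = 2.1888 (running 11.9491)
  edge 5→6: √(3.3160² + 0.3260²) = 3.3320 (running 15.2811)
  edge 6→7: √(3.0000² + 2.0920²) = 3.6574 (running 18.9385)
  edge 7→1: √(-0.0020² + 2.8360²) = 2.8360 (running 21.7745)
Perimeter = 21.7745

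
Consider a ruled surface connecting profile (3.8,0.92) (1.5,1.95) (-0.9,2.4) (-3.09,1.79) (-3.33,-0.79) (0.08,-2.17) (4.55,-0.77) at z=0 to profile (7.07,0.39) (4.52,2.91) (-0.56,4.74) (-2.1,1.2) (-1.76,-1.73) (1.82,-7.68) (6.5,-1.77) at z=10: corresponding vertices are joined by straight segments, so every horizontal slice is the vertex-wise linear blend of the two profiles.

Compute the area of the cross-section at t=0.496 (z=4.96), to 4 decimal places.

Cross-section at t=0.496: each vertex is (1-t)·p0[i] + t·p1[i].
  v1: (1-0.496)·(3.8,0.92) + 0.496·(7.07,0.39) = (5.4219,0.6571)
  v2: (1-0.496)·(1.5,1.95) + 0.496·(4.52,2.91) = (2.9979,2.4262)
  v3: (1-0.496)·(-0.9,2.4) + 0.496·(-0.56,4.74) = (-0.7314,3.5606)
  v4: (1-0.496)·(-3.09,1.79) + 0.496·(-2.1,1.2) = (-2.5990,1.4974)
  v5: (1-0.496)·(-3.33,-0.79) + 0.496·(-1.76,-1.73) = (-2.5513,-1.2562)
  v6: (1-0.496)·(0.08,-2.17) + 0.496·(1.82,-7.68) = (0.9430,-4.9030)
  v7: (1-0.496)·(4.55,-0.77) + 0.496·(6.5,-1.77) = (5.5172,-1.2660)
Shoelace sum Σ(x_i·y_{i+1} − x_{i+1}·y_i):
  i=1: 5.4219·2.4262 − 2.9979·0.6571 = +11.1845 (running +11.1845)
  i=2: 2.9979·3.5606 − -0.7314·2.4262 = +12.4489 (running +23.6334)
  i=3: -0.7314·1.4974 − -2.5990·3.5606 = +8.1589 (running +31.7922)
  i=4: -2.5990·-1.2562 − -2.5513·1.4974 = +7.0851 (running +38.8773)
  i=5: -2.5513·-4.9030 − 0.9430·-1.2562 = +13.6935 (running +52.5708)
  i=6: 0.9430·-1.2660 − 5.5172·-4.9030 = +25.8567 (running +78.4275)
  i=7: 5.5172·0.6571 − 5.4219·-1.2660 = +10.4896 (running +88.9172)
Area = |Σ|/2 = |88.9172|/2 = 44.4586

Area at t=0.496: 44.4586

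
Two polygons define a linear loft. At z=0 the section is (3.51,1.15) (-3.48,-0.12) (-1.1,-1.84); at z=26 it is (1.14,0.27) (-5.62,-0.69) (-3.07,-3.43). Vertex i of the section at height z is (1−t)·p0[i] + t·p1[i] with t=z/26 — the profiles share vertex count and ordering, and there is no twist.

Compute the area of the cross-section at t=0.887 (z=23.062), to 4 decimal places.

Area at t=0.887: 10.1648

Cross-section at t=0.887: each vertex is (1-t)·p0[i] + t·p1[i].
  v1: (1-0.887)·(3.51,1.15) + 0.887·(1.14,0.27) = (1.4078,0.3694)
  v2: (1-0.887)·(-3.48,-0.12) + 0.887·(-5.62,-0.69) = (-5.3782,-0.6256)
  v3: (1-0.887)·(-1.1,-1.84) + 0.887·(-3.07,-3.43) = (-2.8474,-3.2503)
Shoelace sum Σ(x_i·y_{i+1} − x_{i+1}·y_i):
  i=1: 1.4078·-0.6256 − -5.3782·0.3694 = +1.1062 (running +1.1062)
  i=2: -5.3782·-3.2503 − -2.8474·-0.6256 = +15.6996 (running +16.8058)
  i=3: -2.8474·0.3694 − 1.4078·-3.2503 = +3.5239 (running +20.3297)
Area = |Σ|/2 = |20.3297|/2 = 10.1648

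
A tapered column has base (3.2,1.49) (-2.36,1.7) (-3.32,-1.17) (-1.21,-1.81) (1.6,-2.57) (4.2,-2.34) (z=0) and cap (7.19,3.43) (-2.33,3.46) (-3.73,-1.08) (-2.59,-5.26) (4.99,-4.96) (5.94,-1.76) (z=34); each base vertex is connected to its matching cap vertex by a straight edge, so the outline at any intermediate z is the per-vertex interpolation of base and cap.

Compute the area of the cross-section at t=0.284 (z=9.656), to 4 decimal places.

Area at t=0.284: 36.6859

Cross-section at t=0.284: each vertex is (1-t)·p0[i] + t·p1[i].
  v1: (1-0.284)·(3.2,1.49) + 0.284·(7.19,3.43) = (4.3332,2.0410)
  v2: (1-0.284)·(-2.36,1.7) + 0.284·(-2.33,3.46) = (-2.3515,2.1998)
  v3: (1-0.284)·(-3.32,-1.17) + 0.284·(-3.73,-1.08) = (-3.4364,-1.1444)
  v4: (1-0.284)·(-1.21,-1.81) + 0.284·(-2.59,-5.26) = (-1.6019,-2.7898)
  v5: (1-0.284)·(1.6,-2.57) + 0.284·(4.99,-4.96) = (2.5628,-3.2488)
  v6: (1-0.284)·(4.2,-2.34) + 0.284·(5.94,-1.76) = (4.6942,-2.1753)
Shoelace sum Σ(x_i·y_{i+1} − x_{i+1}·y_i):
  i=1: 4.3332·2.1998 − -2.3515·2.0410 = +14.3315 (running +14.3315)
  i=2: -2.3515·-1.1444 − -3.4364·2.1998 = +10.2507 (running +24.5823)
  i=3: -3.4364·-2.7898 − -1.6019·-1.1444 = +7.7537 (running +32.3360)
  i=4: -1.6019·-3.2488 − 2.5628·-2.7898 = +12.3538 (running +44.6898)
  i=5: 2.5628·-2.1753 − 4.6942·-3.2488 = +9.6755 (running +54.3653)
  i=6: 4.6942·2.0410 − 4.3332·-2.1753 = +19.0064 (running +73.3717)
Area = |Σ|/2 = |73.3717|/2 = 36.6859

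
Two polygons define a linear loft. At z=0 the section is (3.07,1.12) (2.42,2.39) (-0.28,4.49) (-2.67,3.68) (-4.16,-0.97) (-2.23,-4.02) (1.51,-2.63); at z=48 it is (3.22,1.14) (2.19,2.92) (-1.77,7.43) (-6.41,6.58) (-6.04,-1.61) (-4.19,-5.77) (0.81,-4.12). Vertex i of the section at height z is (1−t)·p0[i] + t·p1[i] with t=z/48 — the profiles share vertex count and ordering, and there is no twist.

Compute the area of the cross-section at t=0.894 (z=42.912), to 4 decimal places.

Cross-section at t=0.894: each vertex is (1-t)·p0[i] + t·p1[i].
  v1: (1-0.894)·(3.07,1.12) + 0.894·(3.22,1.14) = (3.2041,1.1379)
  v2: (1-0.894)·(2.42,2.39) + 0.894·(2.19,2.92) = (2.2144,2.8638)
  v3: (1-0.894)·(-0.28,4.49) + 0.894·(-1.77,7.43) = (-1.6121,7.1184)
  v4: (1-0.894)·(-2.67,3.68) + 0.894·(-6.41,6.58) = (-6.0136,6.2726)
  v5: (1-0.894)·(-4.16,-0.97) + 0.894·(-6.04,-1.61) = (-5.8407,-1.5422)
  v6: (1-0.894)·(-2.23,-4.02) + 0.894·(-4.19,-5.77) = (-3.9822,-5.5845)
  v7: (1-0.894)·(1.51,-2.63) + 0.894·(0.81,-4.12) = (0.8842,-3.9621)
Shoelace sum Σ(x_i·y_{i+1} − x_{i+1}·y_i):
  i=1: 3.2041·2.8638 − 2.2144·1.1379 = +6.6563 (running +6.6563)
  i=2: 2.2144·7.1184 − -1.6121·2.8638 = +20.3794 (running +27.0357)
  i=3: -1.6121·6.2726 − -6.0136·7.1184 = +32.6949 (running +59.7305)
  i=4: -6.0136·-1.5422 − -5.8407·6.2726 = +45.9104 (running +105.6409)
  i=5: -5.8407·-5.5845 − -3.9822·-1.5422 = +26.4762 (running +132.1172)
  i=6: -3.9822·-3.9621 − 0.8842·-5.5845 = +20.7157 (running +152.8329)
  i=7: 0.8842·1.1379 − 3.2041·-3.9621 = +13.7009 (running +166.5338)
Area = |Σ|/2 = |166.5338|/2 = 83.2669

Area at t=0.894: 83.2669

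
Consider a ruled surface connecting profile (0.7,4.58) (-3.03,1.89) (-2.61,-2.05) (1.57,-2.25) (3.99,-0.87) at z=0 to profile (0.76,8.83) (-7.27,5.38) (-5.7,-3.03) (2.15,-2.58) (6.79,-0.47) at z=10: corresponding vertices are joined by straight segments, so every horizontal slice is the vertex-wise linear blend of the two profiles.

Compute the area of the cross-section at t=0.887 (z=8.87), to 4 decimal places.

Cross-section at t=0.887: each vertex is (1-t)·p0[i] + t·p1[i].
  v1: (1-0.887)·(0.7,4.58) + 0.887·(0.76,8.83) = (0.7532,8.3498)
  v2: (1-0.887)·(-3.03,1.89) + 0.887·(-7.27,5.38) = (-6.7909,4.9856)
  v3: (1-0.887)·(-2.61,-2.05) + 0.887·(-5.7,-3.03) = (-5.3508,-2.9193)
  v4: (1-0.887)·(1.57,-2.25) + 0.887·(2.15,-2.58) = (2.0845,-2.5427)
  v5: (1-0.887)·(3.99,-0.87) + 0.887·(6.79,-0.47) = (6.4736,-0.5152)
Shoelace sum Σ(x_i·y_{i+1} − x_{i+1}·y_i):
  i=1: 0.7532·4.9856 − -6.7909·8.3498 = +60.4574 (running +60.4574)
  i=2: -6.7909·-2.9193 − -5.3508·4.9856 = +46.5016 (running +106.9590)
  i=3: -5.3508·-2.5427 − 2.0845·-2.9193 = +19.6907 (running +126.6497)
  i=4: 2.0845·-0.5152 − 6.4736·-2.5427 = +15.3866 (running +142.0363)
  i=5: 6.4736·8.3498 − 0.7532·-0.5152 = +54.4410 (running +196.4773)
Area = |Σ|/2 = |196.4773|/2 = 98.2386

Area at t=0.887: 98.2386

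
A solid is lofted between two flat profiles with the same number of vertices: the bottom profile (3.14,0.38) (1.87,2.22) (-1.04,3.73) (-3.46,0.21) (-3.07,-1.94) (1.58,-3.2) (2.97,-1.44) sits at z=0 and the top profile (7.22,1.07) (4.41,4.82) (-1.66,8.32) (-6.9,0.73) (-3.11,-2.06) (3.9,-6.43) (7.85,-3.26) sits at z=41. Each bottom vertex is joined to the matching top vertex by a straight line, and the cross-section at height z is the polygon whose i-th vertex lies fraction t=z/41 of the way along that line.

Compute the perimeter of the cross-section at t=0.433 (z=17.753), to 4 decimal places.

Cross-section at t=0.433: each vertex is (1-t)·p0[i] + t·p1[i].
  v1: (1-0.433)·(3.14,0.38) + 0.433·(7.22,1.07) = (4.9066,0.6788)
  v2: (1-0.433)·(1.87,2.22) + 0.433·(4.41,4.82) = (2.9698,3.3458)
  v3: (1-0.433)·(-1.04,3.73) + 0.433·(-1.66,8.32) = (-1.3085,5.7175)
  v4: (1-0.433)·(-3.46,0.21) + 0.433·(-6.9,0.73) = (-4.9495,0.4352)
  v5: (1-0.433)·(-3.07,-1.94) + 0.433·(-3.11,-2.06) = (-3.0873,-1.9920)
  v6: (1-0.433)·(1.58,-3.2) + 0.433·(3.9,-6.43) = (2.5846,-4.5986)
  v7: (1-0.433)·(2.97,-1.44) + 0.433·(7.85,-3.26) = (5.0830,-2.2281)
Perimeter = Σ |v_{i+1} − v_i|:
  edge 1→2: √(-1.9368² + 2.6670²) = 3.2961 (running 3.2961)
  edge 2→3: √(-4.2783² + 2.3717²) = 4.8917 (running 8.1878)
  edge 3→4: √(-3.6411² + -5.2823²) = 6.4156 (running 14.6034)
  edge 4→5: √(1.8622² + -2.4271²) = 3.0592 (running 17.6626)
  edge 5→6: √(5.6719² + -2.6066²) = 6.2422 (running 23.9048)
  edge 6→7: √(2.4985² + 2.3705²) = 3.4441 (running 27.3489)
  edge 7→1: √(-0.1764² + 2.9068²) = 2.9122 (running 30.2610)
Perimeter = 30.2610

Perimeter at t=0.433: 30.2610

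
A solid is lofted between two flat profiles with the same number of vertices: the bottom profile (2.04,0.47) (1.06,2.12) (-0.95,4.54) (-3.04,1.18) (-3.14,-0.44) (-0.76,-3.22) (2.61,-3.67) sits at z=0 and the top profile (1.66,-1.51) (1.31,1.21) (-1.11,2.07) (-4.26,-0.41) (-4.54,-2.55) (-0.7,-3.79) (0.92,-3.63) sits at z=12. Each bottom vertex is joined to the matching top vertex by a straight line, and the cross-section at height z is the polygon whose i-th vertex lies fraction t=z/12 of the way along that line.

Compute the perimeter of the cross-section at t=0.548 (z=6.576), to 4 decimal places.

Perimeter at t=0.548: 20.0680

Cross-section at t=0.548: each vertex is (1-t)·p0[i] + t·p1[i].
  v1: (1-0.548)·(2.04,0.47) + 0.548·(1.66,-1.51) = (1.8318,-0.6150)
  v2: (1-0.548)·(1.06,2.12) + 0.548·(1.31,1.21) = (1.1970,1.6213)
  v3: (1-0.548)·(-0.95,4.54) + 0.548·(-1.11,2.07) = (-1.0377,3.1864)
  v4: (1-0.548)·(-3.04,1.18) + 0.548·(-4.26,-0.41) = (-3.7086,0.3087)
  v5: (1-0.548)·(-3.14,-0.44) + 0.548·(-4.54,-2.55) = (-3.9072,-1.5963)
  v6: (1-0.548)·(-0.76,-3.22) + 0.548·(-0.7,-3.79) = (-0.7271,-3.5324)
  v7: (1-0.548)·(2.61,-3.67) + 0.548·(0.92,-3.63) = (1.6839,-3.6481)
Perimeter = Σ |v_{i+1} − v_i|:
  edge 1→2: √(-0.6348² + 2.2364²) = 2.3247 (running 2.3247)
  edge 2→3: √(-2.2347² + 1.5651²) = 2.7283 (running 5.0530)
  edge 3→4: √(-2.6709² + -2.8778²) = 3.9262 (running 8.9792)
  edge 4→5: √(-0.1986² + -1.9050²) = 1.9153 (running 10.8945)
  edge 5→6: √(3.1801² + -1.9361²) = 3.7231 (running 14.6175)
  edge 6→7: √(2.4110² + -0.1157²) = 2.4138 (running 17.0313)
  edge 7→1: √(0.1479² + 3.0330²) = 3.0366 (running 20.0680)
Perimeter = 20.0680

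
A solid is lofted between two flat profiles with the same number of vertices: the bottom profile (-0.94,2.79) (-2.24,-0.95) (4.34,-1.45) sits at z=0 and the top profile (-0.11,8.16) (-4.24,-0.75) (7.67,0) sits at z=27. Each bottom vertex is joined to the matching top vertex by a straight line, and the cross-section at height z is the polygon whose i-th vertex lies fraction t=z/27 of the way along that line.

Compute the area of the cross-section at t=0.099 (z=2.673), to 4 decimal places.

Area at t=0.099: 15.4076

Cross-section at t=0.099: each vertex is (1-t)·p0[i] + t·p1[i].
  v1: (1-0.099)·(-0.94,2.79) + 0.099·(-0.11,8.16) = (-0.8578,3.3216)
  v2: (1-0.099)·(-2.24,-0.95) + 0.099·(-4.24,-0.75) = (-2.4380,-0.9302)
  v3: (1-0.099)·(4.34,-1.45) + 0.099·(7.67,0) = (4.6697,-1.3064)
Shoelace sum Σ(x_i·y_{i+1} − x_{i+1}·y_i):
  i=1: -0.8578·-0.9302 − -2.4380·3.3216 = +8.8961 (running +8.8961)
  i=2: -2.4380·-1.3064 − 4.6697·-0.9302 = +7.5289 (running +16.4249)
  i=3: 4.6697·3.3216 − -0.8578·-1.3064 = +14.3902 (running +30.8151)
Area = |Σ|/2 = |30.8151|/2 = 15.4076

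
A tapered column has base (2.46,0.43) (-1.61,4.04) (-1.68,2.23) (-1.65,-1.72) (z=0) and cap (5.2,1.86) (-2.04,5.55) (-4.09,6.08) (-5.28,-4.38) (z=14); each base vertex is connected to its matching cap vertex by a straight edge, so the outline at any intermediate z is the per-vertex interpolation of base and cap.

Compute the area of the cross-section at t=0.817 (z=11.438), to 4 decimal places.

Area at t=0.817: 43.2736

Cross-section at t=0.817: each vertex is (1-t)·p0[i] + t·p1[i].
  v1: (1-0.817)·(2.46,0.43) + 0.817·(5.2,1.86) = (4.6986,1.5983)
  v2: (1-0.817)·(-1.61,4.04) + 0.817·(-2.04,5.55) = (-1.9613,5.2737)
  v3: (1-0.817)·(-1.68,2.23) + 0.817·(-4.09,6.08) = (-3.6490,5.3754)
  v4: (1-0.817)·(-1.65,-1.72) + 0.817·(-5.28,-4.38) = (-4.6157,-3.8932)
Shoelace sum Σ(x_i·y_{i+1} − x_{i+1}·y_i):
  i=1: 4.6986·5.2737 − -1.9613·1.5983 = +27.9135 (running +27.9135)
  i=2: -1.9613·5.3754 − -3.6490·5.2737 = +8.7005 (running +36.6141)
  i=3: -3.6490·-3.8932 − -4.6157·5.3754 = +39.0178 (running +75.6318)
  i=4: -4.6157·1.5983 − 4.6986·-3.8932 = +10.9153 (running +86.5471)
Area = |Σ|/2 = |86.5471|/2 = 43.2736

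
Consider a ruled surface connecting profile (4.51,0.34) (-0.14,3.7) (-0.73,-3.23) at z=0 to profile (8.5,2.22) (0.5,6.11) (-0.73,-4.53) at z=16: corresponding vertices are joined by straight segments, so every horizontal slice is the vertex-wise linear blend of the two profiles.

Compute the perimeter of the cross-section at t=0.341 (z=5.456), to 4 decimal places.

Cross-section at t=0.341: each vertex is (1-t)·p0[i] + t·p1[i].
  v1: (1-0.341)·(4.51,0.34) + 0.341·(8.5,2.22) = (5.8706,0.9811)
  v2: (1-0.341)·(-0.14,3.7) + 0.341·(0.5,6.11) = (0.0782,4.5218)
  v3: (1-0.341)·(-0.73,-3.23) + 0.341·(-0.73,-4.53) = (-0.7300,-3.6733)
Perimeter = Σ |v_{i+1} − v_i|:
  edge 1→2: √(-5.7923² + 3.5407²) = 6.7888 (running 6.7888)
  edge 2→3: √(-0.8082² + -8.1951²) = 8.2349 (running 15.0237)
  edge 3→1: √(6.6006² + 4.6544²) = 8.0766 (running 23.1003)
Perimeter = 23.1003

Perimeter at t=0.341: 23.1003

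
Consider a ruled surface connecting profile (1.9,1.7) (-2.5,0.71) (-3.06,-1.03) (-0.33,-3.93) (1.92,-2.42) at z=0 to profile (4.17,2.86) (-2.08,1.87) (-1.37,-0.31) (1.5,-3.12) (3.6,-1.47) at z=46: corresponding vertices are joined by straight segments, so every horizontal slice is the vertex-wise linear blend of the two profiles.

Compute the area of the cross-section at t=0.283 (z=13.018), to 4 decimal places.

Cross-section at t=0.283: each vertex is (1-t)·p0[i] + t·p1[i].
  v1: (1-0.283)·(1.9,1.7) + 0.283·(4.17,2.86) = (2.5424,2.0283)
  v2: (1-0.283)·(-2.5,0.71) + 0.283·(-2.08,1.87) = (-2.3811,1.0383)
  v3: (1-0.283)·(-3.06,-1.03) + 0.283·(-1.37,-0.31) = (-2.5817,-0.8262)
  v4: (1-0.283)·(-0.33,-3.93) + 0.283·(1.5,-3.12) = (0.1879,-3.7008)
  v5: (1-0.283)·(1.92,-2.42) + 0.283·(3.6,-1.47) = (2.3954,-2.1511)
Shoelace sum Σ(x_i·y_{i+1} − x_{i+1}·y_i):
  i=1: 2.5424·1.0383 − -2.3811·2.0283 = +7.4694 (running +7.4694)
  i=2: -2.3811·-0.8262 − -2.5817·1.0383 = +4.6480 (running +12.1173)
  i=3: -2.5817·-3.7008 − 0.1879·-0.8262 = +9.7096 (running +21.8269)
  i=4: 0.1879·-2.1511 − 2.3954·-3.7008 = +8.4608 (running +30.2877)
  i=5: 2.3954·2.0283 − 2.5424·-2.1511 = +10.3277 (running +40.6155)
Area = |Σ|/2 = |40.6155|/2 = 20.3077

Area at t=0.283: 20.3077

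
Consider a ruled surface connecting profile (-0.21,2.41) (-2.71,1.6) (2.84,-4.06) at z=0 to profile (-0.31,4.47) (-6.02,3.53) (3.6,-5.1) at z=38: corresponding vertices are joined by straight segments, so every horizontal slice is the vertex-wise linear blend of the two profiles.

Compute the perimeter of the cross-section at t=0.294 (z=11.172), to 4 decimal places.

Cross-section at t=0.294: each vertex is (1-t)·p0[i] + t·p1[i].
  v1: (1-0.294)·(-0.21,2.41) + 0.294·(-0.31,4.47) = (-0.2394,3.0156)
  v2: (1-0.294)·(-2.71,1.6) + 0.294·(-6.02,3.53) = (-3.6831,2.1674)
  v3: (1-0.294)·(2.84,-4.06) + 0.294·(3.6,-5.1) = (3.0634,-4.3658)
Perimeter = Σ |v_{i+1} − v_i|:
  edge 1→2: √(-3.4437² + -0.8482²) = 3.5467 (running 3.5467)
  edge 2→3: √(6.7466² + -6.5332²) = 9.3914 (running 12.9381)
  edge 3→1: √(-3.3028² + 7.3814²) = 8.0866 (running 21.0247)
Perimeter = 21.0247

Perimeter at t=0.294: 21.0247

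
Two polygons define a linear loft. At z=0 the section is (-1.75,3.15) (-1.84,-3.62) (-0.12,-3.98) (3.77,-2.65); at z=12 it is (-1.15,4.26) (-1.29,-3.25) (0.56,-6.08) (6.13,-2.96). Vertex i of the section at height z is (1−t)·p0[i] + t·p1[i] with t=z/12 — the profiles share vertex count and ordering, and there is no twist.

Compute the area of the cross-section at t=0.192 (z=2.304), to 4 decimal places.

Cross-section at t=0.192: each vertex is (1-t)·p0[i] + t·p1[i].
  v1: (1-0.192)·(-1.75,3.15) + 0.192·(-1.15,4.26) = (-1.6348,3.3631)
  v2: (1-0.192)·(-1.84,-3.62) + 0.192·(-1.29,-3.25) = (-1.7344,-3.5490)
  v3: (1-0.192)·(-0.12,-3.98) + 0.192·(0.56,-6.08) = (0.0106,-4.3832)
  v4: (1-0.192)·(3.77,-2.65) + 0.192·(6.13,-2.96) = (4.2231,-2.7095)
Shoelace sum Σ(x_i·y_{i+1} − x_{i+1}·y_i):
  i=1: -1.6348·-3.5490 − -1.7344·3.3631 = +11.6348 (running +11.6348)
  i=2: -1.7344·-4.3832 − 0.0106·-3.5490 = +7.6397 (running +19.2745)
  i=3: 0.0106·-2.7095 − 4.2231·-4.3832 = +18.4822 (running +37.7567)
  i=4: 4.2231·3.3631 − -1.6348·-2.7095 = +9.7733 (running +47.5300)
Area = |Σ|/2 = |47.5300|/2 = 23.7650

Area at t=0.192: 23.7650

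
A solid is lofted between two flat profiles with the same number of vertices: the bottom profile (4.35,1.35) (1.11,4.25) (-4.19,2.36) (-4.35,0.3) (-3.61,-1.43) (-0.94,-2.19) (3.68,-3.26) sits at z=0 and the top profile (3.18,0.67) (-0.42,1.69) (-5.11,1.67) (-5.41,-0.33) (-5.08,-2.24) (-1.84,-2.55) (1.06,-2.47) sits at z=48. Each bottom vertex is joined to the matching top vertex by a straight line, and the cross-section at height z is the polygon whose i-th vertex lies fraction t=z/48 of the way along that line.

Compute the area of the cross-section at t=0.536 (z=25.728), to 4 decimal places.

Cross-section at t=0.536: each vertex is (1-t)·p0[i] + t·p1[i].
  v1: (1-0.536)·(4.35,1.35) + 0.536·(3.18,0.67) = (3.7229,0.9855)
  v2: (1-0.536)·(1.11,4.25) + 0.536·(-0.42,1.69) = (0.2899,2.8778)
  v3: (1-0.536)·(-4.19,2.36) + 0.536·(-5.11,1.67) = (-4.6831,1.9902)
  v4: (1-0.536)·(-4.35,0.3) + 0.536·(-5.41,-0.33) = (-4.9182,-0.0377)
  v5: (1-0.536)·(-3.61,-1.43) + 0.536·(-5.08,-2.24) = (-4.3979,-1.8642)
  v6: (1-0.536)·(-0.94,-2.19) + 0.536·(-1.84,-2.55) = (-1.4224,-2.3830)
  v7: (1-0.536)·(3.68,-3.26) + 0.536·(1.06,-2.47) = (2.2757,-2.8366)
Shoelace sum Σ(x_i·y_{i+1} − x_{i+1}·y_i):
  i=1: 3.7229·2.8778 − 0.2899·0.9855 = +10.4281 (running +10.4281)
  i=2: 0.2899·1.9902 − -4.6831·2.8778 = +14.0543 (running +24.4824)
  i=3: -4.6831·-0.0377 − -4.9182·1.9902 = +9.9644 (running +34.4468)
  i=4: -4.9182·-1.8642 − -4.3979·-0.0377 = +9.0025 (running +43.4493)
  i=5: -4.3979·-2.3830 − -1.4224·-1.8642 = +7.8285 (running +51.2778)
  i=6: -1.4224·-2.8366 − 2.2757·-2.3830 = +9.4576 (running +60.7354)
  i=7: 2.2757·0.9855 − 3.7229·-2.8366 = +12.8029 (running +73.5383)
Area = |Σ|/2 = |73.5383|/2 = 36.7691

Area at t=0.536: 36.7691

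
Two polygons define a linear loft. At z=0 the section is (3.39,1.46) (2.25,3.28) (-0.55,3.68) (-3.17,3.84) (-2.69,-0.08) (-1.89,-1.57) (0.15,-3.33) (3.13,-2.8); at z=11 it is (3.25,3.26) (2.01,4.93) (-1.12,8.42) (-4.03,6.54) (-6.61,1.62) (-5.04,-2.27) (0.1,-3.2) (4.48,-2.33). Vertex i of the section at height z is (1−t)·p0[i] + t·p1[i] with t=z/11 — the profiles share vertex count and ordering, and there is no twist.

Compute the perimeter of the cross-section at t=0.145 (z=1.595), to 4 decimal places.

Perimeter at t=0.145: 24.5600

Cross-section at t=0.145: each vertex is (1-t)·p0[i] + t·p1[i].
  v1: (1-0.145)·(3.39,1.46) + 0.145·(3.25,3.26) = (3.3697,1.7210)
  v2: (1-0.145)·(2.25,3.28) + 0.145·(2.01,4.93) = (2.2152,3.5192)
  v3: (1-0.145)·(-0.55,3.68) + 0.145·(-1.12,8.42) = (-0.6327,4.3673)
  v4: (1-0.145)·(-3.17,3.84) + 0.145·(-4.03,6.54) = (-3.2947,4.2315)
  v5: (1-0.145)·(-2.69,-0.08) + 0.145·(-6.61,1.62) = (-3.2584,0.1665)
  v6: (1-0.145)·(-1.89,-1.57) + 0.145·(-5.04,-2.27) = (-2.3467,-1.6715)
  v7: (1-0.145)·(0.15,-3.33) + 0.145·(0.1,-3.2) = (0.1427,-3.3112)
  v8: (1-0.145)·(3.13,-2.8) + 0.145·(4.48,-2.33) = (3.3257,-2.7318)
Perimeter = Σ |v_{i+1} − v_i|:
  edge 1→2: √(-1.1545² + 1.7982²) = 2.1370 (running 2.1370)
  edge 2→3: √(-2.8478² + 0.8481²) = 2.9714 (running 5.1084)
  edge 3→4: √(-2.6621² + -0.1358²) = 2.6655 (running 7.7739)
  edge 4→5: √(0.0363² + -4.0650²) = 4.0652 (running 11.8391)
  edge 5→6: √(0.9117² + -1.8380²) = 2.0517 (running 13.8907)
  edge 6→7: √(2.4895² + -1.6397²) = 2.9809 (running 16.8717)
  edge 7→8: √(3.1830² + 0.5793²) = 3.2353 (running 20.1070)
  edge 8→1: √(0.0440² + 4.4528²) = 4.4531 (running 24.5600)
Perimeter = 24.5600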